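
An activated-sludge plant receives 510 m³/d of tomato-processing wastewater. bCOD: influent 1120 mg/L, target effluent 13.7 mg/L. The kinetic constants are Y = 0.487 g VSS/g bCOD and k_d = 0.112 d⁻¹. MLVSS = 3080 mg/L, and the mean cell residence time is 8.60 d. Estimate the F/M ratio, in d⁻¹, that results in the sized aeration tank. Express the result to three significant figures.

Steady-state biomass mass balance: V·X·(1 + k_d·θ_c) = Y·Q·(S₀ − S)·θ_c, so V = 0.487 × 510 × (1120 − 13.7) × 8.60 / [3080 × (1 + 0.112 × 8.60)] = 2.36×10^6 / 6047 = 390.8 m³.
Food-to-microorganism ratio F/M = Q S₀ / (V X) = 510 × 1120 / (390.8 × 3080) = 0.4746 d⁻¹.

F/M ≈ 0.475 d⁻¹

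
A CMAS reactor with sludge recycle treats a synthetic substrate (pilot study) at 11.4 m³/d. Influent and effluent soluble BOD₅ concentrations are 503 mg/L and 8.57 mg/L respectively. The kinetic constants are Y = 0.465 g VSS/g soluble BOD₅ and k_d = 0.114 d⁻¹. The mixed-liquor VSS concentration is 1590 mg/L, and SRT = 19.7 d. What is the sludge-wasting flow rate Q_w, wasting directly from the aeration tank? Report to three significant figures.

From the SRT design equation V = Y Q (S₀−S) θ_c / [X (1 + k_d θ_c)] = 0.465 × 11.4 × (503 − 8.57) × 19.7 / [1590 × (1 + 0.114 × 19.7)] = 5.16×10^4 / 5161 = 10.00 m³.
Wasting from the aeration tank: Q_w = V / θ_c = 10.00 / 19.7 = 0.5079 m³/d.

Q_w ≈ 0.508 m³/d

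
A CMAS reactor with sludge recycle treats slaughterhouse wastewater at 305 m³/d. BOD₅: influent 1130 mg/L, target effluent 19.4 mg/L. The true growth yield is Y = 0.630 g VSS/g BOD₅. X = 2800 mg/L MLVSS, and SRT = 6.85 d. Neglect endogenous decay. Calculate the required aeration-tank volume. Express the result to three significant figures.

V ≈ 522 m³

V·X = Y·Q·ΔS·θ_c gives V = 0.630 × 305 × (1130 − 19.4) × 6.85 / 2800 = 522.1 m³.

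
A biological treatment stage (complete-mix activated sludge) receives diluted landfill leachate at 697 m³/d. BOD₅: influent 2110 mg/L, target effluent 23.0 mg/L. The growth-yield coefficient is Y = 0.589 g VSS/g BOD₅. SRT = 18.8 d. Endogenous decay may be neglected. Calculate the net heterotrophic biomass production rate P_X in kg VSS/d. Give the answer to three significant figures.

P_X ≈ 857 kg VSS/d

Since k_d ≈ 0, Y_obs = Y = 0.589 g VSS/g BOD₅.
Mass of BOD₅ removed per day: Q(S₀ − S) = 697 × 2087 g/m³ = 1455 kg/d.
P_X = Y_obs · Q(S₀ − S) = 0.5890 × 1455 = 856.8 kg VSS/d.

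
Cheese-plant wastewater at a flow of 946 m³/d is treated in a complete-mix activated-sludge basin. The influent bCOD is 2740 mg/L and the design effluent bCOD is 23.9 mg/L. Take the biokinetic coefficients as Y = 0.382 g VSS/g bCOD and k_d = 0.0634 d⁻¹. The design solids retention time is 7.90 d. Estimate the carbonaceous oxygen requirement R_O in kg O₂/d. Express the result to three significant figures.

The observed yield is Y_obs = Y/(1 + k_d·θ_c) = 0.382 / (1 + 0.0634 × 7.90) = 0.382 / 1.501 = 0.2545 g VSS per g bCOD removed.
Mass of bCOD removed per day: Q(S₀ − S) = 946 × 2716 g/m³ = 2569 kg/d.
Biomass synthesised: P_X = Y_obs × 2569 = 654.0 kg VSS/d.
R_O = Q·ΔS − 1.42 P_X = 2569 − 928.6 = 1641 kg O₂/d.

R_O ≈ 1640 kg O₂/d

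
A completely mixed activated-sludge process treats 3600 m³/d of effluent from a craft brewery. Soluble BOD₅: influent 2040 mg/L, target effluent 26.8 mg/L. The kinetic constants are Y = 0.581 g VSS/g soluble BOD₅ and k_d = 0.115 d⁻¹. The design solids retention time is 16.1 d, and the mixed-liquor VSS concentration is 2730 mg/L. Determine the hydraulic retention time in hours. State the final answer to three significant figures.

τ ≈ 58.1 h

From the SRT design equation V = Y Q (S₀−S) θ_c / [X (1 + k_d θ_c)] = 0.581 × 3600 × (2040 − 26.8) × 16.1 / [2730 × (1 + 0.115 × 16.1)] = 6.78×10^7 / 7785 = 8709 m³.
HRT = V/Q = 8709 m³ / 3600 m³·d⁻¹ = 2.419 d × 24 = 58.06 h.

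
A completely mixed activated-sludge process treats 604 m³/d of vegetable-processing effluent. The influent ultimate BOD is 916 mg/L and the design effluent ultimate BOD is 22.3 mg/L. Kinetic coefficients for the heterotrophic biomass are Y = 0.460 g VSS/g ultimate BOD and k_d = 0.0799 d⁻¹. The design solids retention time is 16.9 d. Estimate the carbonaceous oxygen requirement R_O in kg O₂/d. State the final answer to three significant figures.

R_O ≈ 390 kg O₂/d

Correct the yield for decay: Y_obs = Y/(1 + k_d θ_c) = 0.460 / (1 + 0.0799 × 16.9) = 0.460 / 2.350 = 0.1957.
Q·(S₀ − S) = 604 × (916 − 22.3) × 10⁻³ = 539.8 kg/d removed.
Net sludge production P_X = 0.1957 × 539.8 = 105.6 kg VSS/d.
R_O = Q·ΔS − 1.42 P_X = 539.8 − 150.0 = 389.8 kg O₂/d.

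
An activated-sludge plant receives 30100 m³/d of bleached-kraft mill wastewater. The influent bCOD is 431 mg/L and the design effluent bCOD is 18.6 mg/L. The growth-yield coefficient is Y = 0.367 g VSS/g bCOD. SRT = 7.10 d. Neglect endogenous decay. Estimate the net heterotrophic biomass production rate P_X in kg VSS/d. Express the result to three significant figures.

No decay correction is needed, so Y_obs = Y = 0.367.
Mass of bCOD removed per day: Q(S₀ − S) = 30100 × 412.4 g/m³ = 12413 kg/d.
Net biomass production P_X = Y_obs × Q·(S₀ − S) = 0.3670 × 12413 = 4556 kg VSS/d.

P_X ≈ 4560 kg VSS/d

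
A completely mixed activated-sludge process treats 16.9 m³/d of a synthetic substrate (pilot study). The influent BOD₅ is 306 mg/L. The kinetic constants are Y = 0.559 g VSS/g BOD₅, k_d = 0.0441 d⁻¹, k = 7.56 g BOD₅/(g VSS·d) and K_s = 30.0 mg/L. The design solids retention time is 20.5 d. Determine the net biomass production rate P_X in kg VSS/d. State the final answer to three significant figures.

P_X ≈ 1.51 kg VSS/d

From the Monod/SRT balance for a CMAS, S = K_s·(1+k_d θ_c)/[θ_c·(Y k − k_d) − 1] = 30.0 × (1 + 0.0441 × 20.5) / [20.5 × (0.559 × 7.56 − 0.0441) − 1] = 57.12 / 84.73 = 0.6742 mg/L.
The observed yield is Y_obs = Y/(1 + k_d·θ_c) = 0.559 / (1 + 0.0441 × 20.5) = 0.559 / 1.904 = 0.2936 g VSS per g BOD₅ removed.
Q·(S₀ − S) = 16.9 × (306 − 0.674) × 10⁻³ = 5.160 kg/d removed.
So the net sludge growth is P_X = 0.2936 × 5.160 = 1.515 kg VSS/d.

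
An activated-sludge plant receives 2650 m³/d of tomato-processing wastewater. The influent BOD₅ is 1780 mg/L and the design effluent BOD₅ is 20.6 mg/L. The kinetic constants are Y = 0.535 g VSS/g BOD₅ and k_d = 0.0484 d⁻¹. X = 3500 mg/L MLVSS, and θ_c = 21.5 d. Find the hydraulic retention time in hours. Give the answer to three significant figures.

τ ≈ 68.0 h

From the SRT design equation V = Y Q (S₀−S) θ_c / [X (1 + k_d θ_c)] = 0.535 × 2650 × (1780 − 20.6) × 21.5 / [3500 × (1 + 0.0484 × 21.5)] = 5.36×10^7 / 7142 = 7509 m³.
HRT = V/Q = 7509 m³ / 2650 m³·d⁻¹ = 2.834 d × 24 = 68.01 h.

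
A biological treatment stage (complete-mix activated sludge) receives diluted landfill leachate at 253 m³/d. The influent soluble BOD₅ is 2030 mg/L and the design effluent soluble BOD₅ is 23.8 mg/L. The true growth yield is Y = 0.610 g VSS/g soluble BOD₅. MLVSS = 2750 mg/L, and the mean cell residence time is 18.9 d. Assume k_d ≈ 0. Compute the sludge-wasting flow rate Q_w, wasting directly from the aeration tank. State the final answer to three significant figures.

Biomass mass balance (decay neglected): V·X = Y·Q·(S₀ − S)·θ_c, so V = 0.610 × 253 × (2030 − 23.8) × 18.9 / 2750 = 2128 m³.
With mixed-liquor wasting, θ_c = V/Q_w, so Q_w = V/θ_c = 2128/18.9 = 112.6 m³/d.

Q_w ≈ 113 m³/d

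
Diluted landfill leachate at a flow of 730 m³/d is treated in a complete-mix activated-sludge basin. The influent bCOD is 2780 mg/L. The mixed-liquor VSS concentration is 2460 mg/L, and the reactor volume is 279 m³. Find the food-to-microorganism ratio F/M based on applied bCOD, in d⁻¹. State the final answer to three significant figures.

F/M ≈ 2.96 d⁻¹

Food-to-microorganism ratio F/M = Q S₀ / (V X) = 730 × 2780 / (279.0 × 2460) = 2.957 d⁻¹.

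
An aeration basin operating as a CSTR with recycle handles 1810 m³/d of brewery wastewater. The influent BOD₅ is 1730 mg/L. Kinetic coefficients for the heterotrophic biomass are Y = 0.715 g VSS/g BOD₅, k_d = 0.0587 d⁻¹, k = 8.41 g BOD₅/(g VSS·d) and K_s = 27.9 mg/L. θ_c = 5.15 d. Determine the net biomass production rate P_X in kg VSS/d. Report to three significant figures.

For a completely mixed reactor with recycle the Lawrence–McCarty relation gives S = K_s·(1 + k_d·θ_c) / [θ_c·(Y·k − k_d) − 1] = 27.9 × (1 + 0.0587 × 5.15) / [5.15 × (0.715 × 8.41 − 0.0587) − 1] = 36.33 / 29.67 = 1.225 mg/L.
Observed yield with endogenous decay: Y_obs = Y / (1 + k_d·θ_c) = 0.715 / (1 + 0.0587 × 5.15) = 0.715 / 1.302 = 0.5490 g VSS/g BOD₅.
Q·(S₀ − S) = 1810 × (1730 − 1.22) × 10⁻³ = 3129 kg/d removed.
Biomass produced: P_X = Y_obs·Q·ΔS = 0.5490 × 3129 ≈ 1718 kg VSS/d.

P_X ≈ 1720 kg VSS/d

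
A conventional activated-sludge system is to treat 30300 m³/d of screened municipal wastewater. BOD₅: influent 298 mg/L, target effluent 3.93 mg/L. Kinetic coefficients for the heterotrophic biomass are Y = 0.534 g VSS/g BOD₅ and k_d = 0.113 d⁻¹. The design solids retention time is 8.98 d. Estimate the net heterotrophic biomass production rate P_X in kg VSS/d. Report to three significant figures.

Y_obs = Y / (1 + k_d θ_c) = 0.534 / (1 + 0.113 × 8.98) = 0.534 / 2.015 = 0.2650.
Q·(S₀ − S) = 30300 × (298 − 3.93) × 10⁻³ = 8910 kg/d removed.
Net biomass production P_X = Y_obs × Q·(S₀ − S) = 0.2650 × 8910 = 2362 kg VSS/d.

P_X ≈ 2360 kg VSS/d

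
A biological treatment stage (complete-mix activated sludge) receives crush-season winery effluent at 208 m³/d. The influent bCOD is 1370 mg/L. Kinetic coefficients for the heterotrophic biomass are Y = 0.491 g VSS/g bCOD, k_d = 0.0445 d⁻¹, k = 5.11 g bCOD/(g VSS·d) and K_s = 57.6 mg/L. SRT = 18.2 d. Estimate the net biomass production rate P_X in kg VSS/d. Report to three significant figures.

P_X ≈ 77.2 kg VSS/d

Effluent substrate depends only on kinetics and SRT: S = K_s(1 + k_d θ_c) / [θ_c(Yk − k_d) − 1] = 57.6 × (1 + 0.0445 × 18.2) / [18.2 × (0.491 × 5.11 − 0.0445) − 1] = 104.3 / 43.85 = 2.377 mg/L.
Correct the yield for decay: Y_obs = Y/(1 + k_d θ_c) = 0.491 / (1 + 0.0445 × 18.2) = 0.491 / 1.810 = 0.2713.
ΔS = 1370 − 2.38 = 1368 mg/L, so the substrate removal rate is 208 × 1368/1000 = 284.5 kg bCOD/d.
Net biomass production P_X = Y_obs × Q·(S₀ − S) = 0.2713 × 284.5 = 77.17 kg VSS/d.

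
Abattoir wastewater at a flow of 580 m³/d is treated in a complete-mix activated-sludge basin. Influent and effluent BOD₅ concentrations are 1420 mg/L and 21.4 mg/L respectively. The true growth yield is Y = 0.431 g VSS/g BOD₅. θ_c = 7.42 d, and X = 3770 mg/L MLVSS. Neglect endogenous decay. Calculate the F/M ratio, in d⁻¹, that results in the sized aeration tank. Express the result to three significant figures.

F/M ≈ 0.317 d⁻¹

Biomass mass balance (decay neglected): V·X = Y·Q·(S₀ − S)·θ_c, so V = 0.431 × 580 × (1420 − 21.4) × 7.42 / 3770 = 688.1 m³.
Food-to-microorganism ratio F/M = Q S₀ / (V X) = 580 × 1420 / (688.1 × 3770) = 0.3175 d⁻¹.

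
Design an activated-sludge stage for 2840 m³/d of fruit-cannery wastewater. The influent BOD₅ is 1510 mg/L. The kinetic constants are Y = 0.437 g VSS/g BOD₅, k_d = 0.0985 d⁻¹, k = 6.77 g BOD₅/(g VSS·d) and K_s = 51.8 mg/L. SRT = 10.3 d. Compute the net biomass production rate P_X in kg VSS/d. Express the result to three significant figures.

P_X ≈ 928 kg VSS/d

For a completely mixed reactor with recycle the Lawrence–McCarty relation gives S = K_s·(1 + k_d·θ_c) / [θ_c·(Y·k − k_d) − 1] = 51.8 × (1 + 0.0985 × 10.3) / [10.3 × (0.437 × 6.77 − 0.0985) − 1] = 104.4 / 28.46 = 3.667 mg/L.
Observed yield with endogenous decay: Y_obs = Y / (1 + k_d·θ_c) = 0.437 / (1 + 0.0985 × 10.3) = 0.437 / 2.015 = 0.2169 g VSS/g BOD₅.
Substrate removed = Q·(S₀ − S) = 2840 m³/d × (1510 − 3.67) g/m³ = 4.28×10^6 g/d = 4278 kg/d.
So the net sludge growth is P_X = 0.2169 × 4278 = 928.0 kg VSS/d.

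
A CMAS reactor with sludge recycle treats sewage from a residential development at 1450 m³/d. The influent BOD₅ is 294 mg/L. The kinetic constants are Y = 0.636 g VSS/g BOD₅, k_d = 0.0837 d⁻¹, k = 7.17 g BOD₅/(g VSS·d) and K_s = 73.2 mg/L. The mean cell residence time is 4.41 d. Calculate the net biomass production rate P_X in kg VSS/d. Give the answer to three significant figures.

P_X ≈ 194 kg VSS/d

From the Monod/SRT balance for a CMAS, S = K_s·(1+k_d θ_c)/[θ_c·(Y k − k_d) − 1] = 73.2 × (1 + 0.0837 × 4.41) / [4.41 × (0.636 × 7.17 − 0.0837) − 1] = 100.2 / 18.74 = 5.348 mg/L.
The observed yield is Y_obs = Y/(1 + k_d·θ_c) = 0.636 / (1 + 0.0837 × 4.41) = 0.636 / 1.369 = 0.4645 g VSS per g BOD₅ removed.
Mass of BOD₅ removed per day: Q(S₀ − S) = 1450 × 288.6 g/m³ = 418.5 kg/d.
Biomass produced: P_X = Y_obs·Q·ΔS = 0.4645 × 418.5 ≈ 194.4 kg VSS/d.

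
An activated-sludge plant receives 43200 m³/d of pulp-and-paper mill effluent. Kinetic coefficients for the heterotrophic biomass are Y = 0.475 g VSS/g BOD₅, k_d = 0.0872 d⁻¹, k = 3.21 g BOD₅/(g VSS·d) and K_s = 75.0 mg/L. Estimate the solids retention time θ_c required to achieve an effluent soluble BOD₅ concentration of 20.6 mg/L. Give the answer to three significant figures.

θ_c ≈ 4.14 d

From 1/θ_c = Y·k·S/(K_s + S) − k_d: Y·k·S/(K_s+S) = 0.475 × 3.21 × 20.6 / (75.0 + 20.6) = 0.3286 d⁻¹.
Then 1/θ_c = μ − k_d = 0.3286 − 0.0872 = 0.2414 d⁻¹, giving θ_c = 4.143 d.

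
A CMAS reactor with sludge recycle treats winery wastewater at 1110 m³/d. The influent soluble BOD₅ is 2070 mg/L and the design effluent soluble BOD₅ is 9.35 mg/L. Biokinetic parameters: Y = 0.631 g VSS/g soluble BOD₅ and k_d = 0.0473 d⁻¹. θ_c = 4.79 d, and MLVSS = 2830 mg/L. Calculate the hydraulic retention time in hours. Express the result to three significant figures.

τ ≈ 43.1 h

Steady-state biomass mass balance: V·X·(1 + k_d·θ_c) = Y·Q·(S₀ − S)·θ_c, so V = 0.631 × 1110 × (2070 − 9.35) × 4.79 / [2830 × (1 + 0.0473 × 4.79)] = 6.91×10^6 / 3471 = 1992 m³.
τ = V/Q = 1992/1110 = 1.794 d, or 43.06 h.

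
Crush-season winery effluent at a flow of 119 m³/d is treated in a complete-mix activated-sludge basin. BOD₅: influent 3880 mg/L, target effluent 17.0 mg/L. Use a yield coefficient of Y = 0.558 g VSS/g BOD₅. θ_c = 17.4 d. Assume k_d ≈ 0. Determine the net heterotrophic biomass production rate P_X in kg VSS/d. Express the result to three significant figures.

P_X ≈ 257 kg VSS/d

No decay correction is needed, so Y_obs = Y = 0.558.
Substrate removed = Q·(S₀ − S) = 119 m³/d × (3880 − 17.0) g/m³ = 4.6×10^5 g/d = 459.7 kg/d.
So the net sludge growth is P_X = 0.5580 × 459.7 = 256.5 kg VSS/d.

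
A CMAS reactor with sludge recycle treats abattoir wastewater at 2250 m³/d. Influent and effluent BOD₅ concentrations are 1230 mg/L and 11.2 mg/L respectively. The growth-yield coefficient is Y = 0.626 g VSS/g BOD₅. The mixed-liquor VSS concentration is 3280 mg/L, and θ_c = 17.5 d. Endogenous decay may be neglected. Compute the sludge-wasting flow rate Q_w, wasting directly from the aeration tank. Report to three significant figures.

Q_w ≈ 523 m³/d

With k_d = 0 the design equation reduces to V = Y Q (S₀−S) θ_c / X = 0.626 × 2250 × (1230 − 11.2) × 17.5 / 3280 = 9159 m³.
Wasting from the aeration tank: Q_w = V / θ_c = 9159 / 17.5 = 523.4 m³/d.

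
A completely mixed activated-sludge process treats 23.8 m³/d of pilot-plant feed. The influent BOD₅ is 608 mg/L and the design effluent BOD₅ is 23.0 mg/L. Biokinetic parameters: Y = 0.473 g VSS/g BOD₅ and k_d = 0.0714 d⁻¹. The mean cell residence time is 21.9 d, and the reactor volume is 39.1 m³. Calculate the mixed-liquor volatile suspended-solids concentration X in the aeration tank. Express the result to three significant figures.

X ≈ 1440 mg/L

X = Y·Q·ΔS·θ_c / [V·(1 + k_d θ_c)] = 0.473 × 23.8 × (608 − 23.0) × 21.9 / [39.1 × (1 + 0.0714 × 21.9)] = 1439 mg/L.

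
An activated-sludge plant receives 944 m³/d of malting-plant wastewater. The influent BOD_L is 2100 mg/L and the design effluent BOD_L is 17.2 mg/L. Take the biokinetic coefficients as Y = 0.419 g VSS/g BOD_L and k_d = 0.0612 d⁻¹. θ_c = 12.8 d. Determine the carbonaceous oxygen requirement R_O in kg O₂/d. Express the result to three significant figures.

Y_obs = Y / (1 + k_d θ_c) = 0.419 / (1 + 0.0612 × 12.8) = 0.419 / 1.783 = 0.2349.
Mass of BOD_L removed per day: Q(S₀ − S) = 944 × 2083 g/m³ = 1966 kg/d.
P_X = Y_obs·Q·(S₀ − S) = 0.2349 × 1966 = 461.9 kg VSS/d.
R_O = Q·ΔS − 1.42 P_X = 1966 − 656.0 = 1310 kg O₂/d.

R_O ≈ 1310 kg O₂/d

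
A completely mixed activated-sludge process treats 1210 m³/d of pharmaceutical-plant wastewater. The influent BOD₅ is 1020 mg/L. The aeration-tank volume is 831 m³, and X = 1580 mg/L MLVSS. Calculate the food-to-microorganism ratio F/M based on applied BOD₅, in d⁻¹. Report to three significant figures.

F/M ≈ 0.940 d⁻¹

F/M = applied load / biomass = Q·S₀/(V·X) = 1210 × 1020 / (831.0 × 1580) = 0.9400 d⁻¹.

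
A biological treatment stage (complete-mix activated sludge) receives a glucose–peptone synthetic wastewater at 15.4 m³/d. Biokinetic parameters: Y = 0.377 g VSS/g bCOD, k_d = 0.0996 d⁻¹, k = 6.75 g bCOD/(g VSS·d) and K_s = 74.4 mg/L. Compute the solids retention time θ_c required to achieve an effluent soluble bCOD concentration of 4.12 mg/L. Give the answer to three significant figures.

Specific growth rate at S = 4.12 mg/L: μ = YkS/(K_s+S) = 0.377·6.75·4.12/(74.4+4.12) = 0.1335 d⁻¹.
1/θ_c = 0.1335 − 0.0996 = 0.03392 d⁻¹, so θ_c = 29.48 d.

θ_c ≈ 29.5 d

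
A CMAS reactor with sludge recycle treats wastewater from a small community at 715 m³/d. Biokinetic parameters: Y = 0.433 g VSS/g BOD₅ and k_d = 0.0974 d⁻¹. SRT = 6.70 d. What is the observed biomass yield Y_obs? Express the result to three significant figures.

Y_obs ≈ 0.262 g VSS/g BOD₅

Correct the yield for decay: Y_obs = Y/(1 + k_d θ_c) = 0.433 / (1 + 0.0974 × 6.70) = 0.433 / 1.653 = 0.2620.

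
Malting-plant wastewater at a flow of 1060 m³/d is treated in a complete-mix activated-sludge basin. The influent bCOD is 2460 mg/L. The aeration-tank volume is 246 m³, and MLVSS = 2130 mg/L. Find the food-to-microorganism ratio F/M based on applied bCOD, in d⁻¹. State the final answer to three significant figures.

Food-to-microorganism ratio F/M = Q S₀ / (V X) = 1060 × 2460 / (246.0 × 2130) = 4.977 d⁻¹.

F/M ≈ 4.98 d⁻¹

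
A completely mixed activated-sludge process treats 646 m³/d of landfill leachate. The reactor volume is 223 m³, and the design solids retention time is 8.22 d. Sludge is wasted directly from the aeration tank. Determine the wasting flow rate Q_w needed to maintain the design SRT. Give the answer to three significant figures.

For wasting at MLVSS concentration, Q_w = V/θ_c = 223.0/8.22 = 27.13 m³/d.

Q_w ≈ 27.1 m³/d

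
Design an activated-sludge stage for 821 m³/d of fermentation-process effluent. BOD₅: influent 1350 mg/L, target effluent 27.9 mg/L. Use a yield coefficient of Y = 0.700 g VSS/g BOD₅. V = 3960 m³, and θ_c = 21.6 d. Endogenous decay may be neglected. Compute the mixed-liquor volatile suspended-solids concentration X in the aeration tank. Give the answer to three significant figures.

From V·X = Y·Q·(S₀ − S)·θ_c (decay neglected): X = 0.700 × 821 × (1350 − 27.9) × 21.6 / 3960 = 4144 mg/L.

X ≈ 4140 mg/L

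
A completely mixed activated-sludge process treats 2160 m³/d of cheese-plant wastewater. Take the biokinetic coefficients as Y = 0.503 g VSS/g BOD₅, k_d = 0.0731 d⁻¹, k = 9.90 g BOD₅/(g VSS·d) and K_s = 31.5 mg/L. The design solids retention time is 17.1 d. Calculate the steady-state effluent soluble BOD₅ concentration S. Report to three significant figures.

S ≈ 0.855 mg/L

From the Monod/SRT balance for a CMAS, S = K_s·(1+k_d θ_c)/[θ_c·(Y k − k_d) − 1] = 31.5 × (1 + 0.0731 × 17.1) / [17.1 × (0.503 × 9.90 − 0.0731) − 1] = 70.88 / 82.90 = 0.8549 mg/L.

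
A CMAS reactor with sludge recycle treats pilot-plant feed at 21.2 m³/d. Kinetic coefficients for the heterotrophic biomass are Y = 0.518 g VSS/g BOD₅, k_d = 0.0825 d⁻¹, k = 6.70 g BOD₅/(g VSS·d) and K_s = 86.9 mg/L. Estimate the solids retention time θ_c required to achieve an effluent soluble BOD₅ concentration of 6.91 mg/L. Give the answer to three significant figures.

θ_c ≈ 5.78 d

Specific growth rate at S = 6.91 mg/L: μ = YkS/(K_s+S) = 0.518·6.70·6.91/(86.9+6.91) = 0.2556 d⁻¹.
1/θ_c = 0.2556 − 0.0825 = 0.1731 d⁻¹, so θ_c = 5.776 d.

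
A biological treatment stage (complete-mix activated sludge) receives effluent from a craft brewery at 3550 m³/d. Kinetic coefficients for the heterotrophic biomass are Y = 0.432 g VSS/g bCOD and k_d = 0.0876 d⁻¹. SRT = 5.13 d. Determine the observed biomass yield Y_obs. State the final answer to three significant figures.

Y_obs ≈ 0.298 g VSS/g bCOD

The observed yield is Y_obs = Y/(1 + k_d·θ_c) = 0.432 / (1 + 0.0876 × 5.13) = 0.432 / 1.449 = 0.2981 g VSS per g bCOD removed.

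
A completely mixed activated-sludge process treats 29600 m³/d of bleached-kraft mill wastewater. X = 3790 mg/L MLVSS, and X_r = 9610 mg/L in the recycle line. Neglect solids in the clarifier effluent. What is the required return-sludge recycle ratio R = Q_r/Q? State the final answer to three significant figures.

Mass balance around the secondary clarifier (neglecting effluent solids): R = X / (X_r − X) = 3790 / (9610 − 3790) = 0.6512.

R ≈ 0.651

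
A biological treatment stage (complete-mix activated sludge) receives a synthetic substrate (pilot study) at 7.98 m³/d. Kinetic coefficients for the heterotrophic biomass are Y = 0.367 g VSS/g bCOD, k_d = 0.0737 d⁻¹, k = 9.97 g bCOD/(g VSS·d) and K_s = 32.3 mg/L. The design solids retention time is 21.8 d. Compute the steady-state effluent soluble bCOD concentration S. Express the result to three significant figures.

S ≈ 1.09 mg/L

Effluent substrate depends only on kinetics and SRT: S = K_s(1 + k_d θ_c) / [θ_c(Yk − k_d) − 1] = 32.3 × (1 + 0.0737 × 21.8) / [21.8 × (0.367 × 9.97 − 0.0737) − 1] = 84.20 / 77.16 = 1.091 mg/L.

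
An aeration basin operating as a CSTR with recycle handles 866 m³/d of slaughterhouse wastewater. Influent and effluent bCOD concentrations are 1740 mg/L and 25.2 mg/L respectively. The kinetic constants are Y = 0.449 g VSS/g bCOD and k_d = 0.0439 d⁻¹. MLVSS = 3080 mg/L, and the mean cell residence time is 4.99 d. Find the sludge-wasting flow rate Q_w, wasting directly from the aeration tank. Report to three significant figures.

Q_w ≈ 178 m³/d

From the SRT design equation V = Y Q (S₀−S) θ_c / [X (1 + k_d θ_c)] = 0.449 × 866 × (1740 − 25.2) × 4.99 / [3080 × (1 + 0.0439 × 4.99)] = 3.33×10^6 / 3755 = 886.1 m³.
Wasting from the aeration tank: Q_w = V / θ_c = 886.1 / 4.99 = 177.6 m³/d.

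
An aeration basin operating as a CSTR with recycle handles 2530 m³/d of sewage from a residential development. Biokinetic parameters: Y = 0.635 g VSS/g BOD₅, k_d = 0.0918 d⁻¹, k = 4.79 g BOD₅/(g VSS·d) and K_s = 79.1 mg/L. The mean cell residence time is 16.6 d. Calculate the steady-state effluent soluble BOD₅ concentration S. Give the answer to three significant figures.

From the Monod/SRT balance for a CMAS, S = K_s·(1+k_d θ_c)/[θ_c·(Y k − k_d) − 1] = 79.1 × (1 + 0.0918 × 16.6) / [16.6 × (0.635 × 4.79 − 0.0918) − 1] = 199.6 / 47.97 = 4.162 mg/L.

S ≈ 4.16 mg/L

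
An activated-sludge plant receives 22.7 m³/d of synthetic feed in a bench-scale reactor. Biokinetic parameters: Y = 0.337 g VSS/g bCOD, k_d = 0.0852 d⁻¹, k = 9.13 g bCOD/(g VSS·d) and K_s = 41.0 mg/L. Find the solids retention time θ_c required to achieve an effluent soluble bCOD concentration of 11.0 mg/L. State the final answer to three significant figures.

At the target effluent, Y k S/(K_s+S) = 0.337×9.13×11.0/52.00 = 0.6509 d⁻¹.
1/θ_c = 0.6509 − 0.0852 = 0.5657 d⁻¹, so θ_c = 1.768 d.

θ_c ≈ 1.77 d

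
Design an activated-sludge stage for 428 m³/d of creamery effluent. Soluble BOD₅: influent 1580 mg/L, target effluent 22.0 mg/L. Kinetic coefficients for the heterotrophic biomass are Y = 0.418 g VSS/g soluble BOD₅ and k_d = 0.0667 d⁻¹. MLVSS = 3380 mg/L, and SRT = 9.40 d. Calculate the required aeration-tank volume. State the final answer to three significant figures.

From the SRT design equation V = Y Q (S₀−S) θ_c / [X (1 + k_d θ_c)] = 0.418 × 428 × (1580 − 22.0) × 9.40 / [3380 × (1 + 0.0667 × 9.40)] = 2.62×10^6 / 5499 = 476.4 m³.

V ≈ 476 m³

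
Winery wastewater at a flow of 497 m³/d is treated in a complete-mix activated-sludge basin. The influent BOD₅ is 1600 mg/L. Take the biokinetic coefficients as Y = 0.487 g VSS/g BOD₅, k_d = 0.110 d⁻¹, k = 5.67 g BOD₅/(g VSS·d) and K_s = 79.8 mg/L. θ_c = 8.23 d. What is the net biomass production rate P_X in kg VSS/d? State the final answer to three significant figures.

From the Monod/SRT balance for a CMAS, S = K_s·(1+k_d θ_c)/[θ_c·(Y k − k_d) − 1] = 79.8 × (1 + 0.110 × 8.23) / [8.23 × (0.487 × 5.67 − 0.110) − 1] = 152.0 / 20.82 = 7.303 mg/L.
Observed yield with endogenous decay: Y_obs = Y / (1 + k_d·θ_c) = 0.487 / (1 + 0.110 × 8.23) = 0.487 / 1.905 = 0.2556 g VSS/g BOD₅.
Mass of BOD₅ removed per day: Q(S₀ − S) = 497 × 1593 g/m³ = 791.6 kg/d.
P_X = Y_obs · Q(S₀ − S) = 0.2556 × 791.6 = 202.3 kg VSS/d.

P_X ≈ 202 kg VSS/d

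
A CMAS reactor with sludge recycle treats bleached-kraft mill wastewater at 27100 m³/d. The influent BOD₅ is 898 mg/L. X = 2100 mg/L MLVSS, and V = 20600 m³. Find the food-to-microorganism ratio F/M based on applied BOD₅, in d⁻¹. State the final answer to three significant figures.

F/M ≈ 0.563 d⁻¹

F/M = applied load / biomass = Q·S₀/(V·X) = 27100 × 898 / (20600 × 2100) = 0.5625 d⁻¹.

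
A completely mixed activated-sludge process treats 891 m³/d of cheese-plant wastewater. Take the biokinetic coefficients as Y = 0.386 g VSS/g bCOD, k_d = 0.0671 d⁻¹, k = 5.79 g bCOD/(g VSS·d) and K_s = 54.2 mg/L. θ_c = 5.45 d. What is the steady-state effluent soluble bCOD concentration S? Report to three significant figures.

S ≈ 6.84 mg/L

Effluent substrate depends only on kinetics and SRT: S = K_s(1 + k_d θ_c) / [θ_c(Yk − k_d) − 1] = 54.2 × (1 + 0.0671 × 5.45) / [5.45 × (0.386 × 5.79 − 0.0671) − 1] = 74.02 / 10.81 = 6.844 mg/L.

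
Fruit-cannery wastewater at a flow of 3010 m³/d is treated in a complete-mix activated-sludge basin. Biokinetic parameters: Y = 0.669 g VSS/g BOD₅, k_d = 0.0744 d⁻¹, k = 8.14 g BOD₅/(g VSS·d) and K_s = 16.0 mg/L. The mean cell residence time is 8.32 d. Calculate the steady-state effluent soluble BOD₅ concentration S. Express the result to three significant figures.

S ≈ 0.593 mg/L

From the Monod/SRT balance for a CMAS, S = K_s·(1+k_d θ_c)/[θ_c·(Y k − k_d) − 1] = 16.0 × (1 + 0.0744 × 8.32) / [8.32 × (0.669 × 8.14 − 0.0744) − 1] = 25.90 / 43.69 = 0.5929 mg/L.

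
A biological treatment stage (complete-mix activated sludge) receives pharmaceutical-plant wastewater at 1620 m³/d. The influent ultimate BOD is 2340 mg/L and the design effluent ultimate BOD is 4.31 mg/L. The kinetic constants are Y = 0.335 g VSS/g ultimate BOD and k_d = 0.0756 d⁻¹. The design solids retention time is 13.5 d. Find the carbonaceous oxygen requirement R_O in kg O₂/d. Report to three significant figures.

R_O ≈ 2890 kg O₂/d

Observed yield with endogenous decay: Y_obs = Y / (1 + k_d·θ_c) = 0.335 / (1 + 0.0756 × 13.5) = 0.335 / 2.021 = 0.1658 g VSS/g ultimate BOD.
Substrate removed = Q·(S₀ − S) = 1620 m³/d × (2340 − 4.31) g/m³ = 3.78×10^6 g/d = 3784 kg/d.
P_X = Y_obs·Q·(S₀ − S) = 0.1658 × 3784 = 627.3 kg VSS/d.
Carbonaceous O₂ demand = substrate oxidised − cell-mass equivalent = 3784 − 1.42 × 627.3 = 2893 kg O₂/d.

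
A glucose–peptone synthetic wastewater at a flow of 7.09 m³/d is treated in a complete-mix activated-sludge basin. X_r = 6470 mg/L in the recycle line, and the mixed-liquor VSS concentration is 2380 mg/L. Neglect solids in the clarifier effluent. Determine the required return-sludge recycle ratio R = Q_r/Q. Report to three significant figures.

Mass balance around the secondary clarifier (neglecting effluent solids): R = X / (X_r − X) = 2380 / (6470 − 2380) = 0.5819.

R ≈ 0.582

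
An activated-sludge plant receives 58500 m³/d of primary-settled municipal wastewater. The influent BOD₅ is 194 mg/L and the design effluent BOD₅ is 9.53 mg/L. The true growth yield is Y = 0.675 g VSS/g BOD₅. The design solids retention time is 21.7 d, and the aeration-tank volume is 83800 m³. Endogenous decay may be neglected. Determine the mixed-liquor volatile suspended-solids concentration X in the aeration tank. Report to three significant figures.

X ≈ 1890 mg/L

X = Y·Q·ΔS·θ_c / V = 0.675 × 58500 × (194 − 9.53) × 21.7 / 83800 = 1886 mg/L.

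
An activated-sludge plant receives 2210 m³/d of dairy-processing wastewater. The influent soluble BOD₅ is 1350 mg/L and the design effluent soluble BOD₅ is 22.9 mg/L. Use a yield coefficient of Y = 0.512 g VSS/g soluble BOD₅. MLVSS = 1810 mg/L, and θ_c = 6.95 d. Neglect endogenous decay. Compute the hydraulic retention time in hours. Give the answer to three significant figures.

τ ≈ 62.6 h

With k_d = 0 the design equation reduces to V = Y Q (S₀−S) θ_c / X = 0.512 × 2210 × (1350 − 22.9) × 6.95 / 1810 = 5766 m³.
Hydraulic retention time τ = V/Q = 5766 / 2210 = 2.609 d = 62.62 h.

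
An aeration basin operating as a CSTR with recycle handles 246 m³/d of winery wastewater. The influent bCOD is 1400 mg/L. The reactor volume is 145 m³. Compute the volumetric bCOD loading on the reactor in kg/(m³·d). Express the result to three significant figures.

L_v = Q S₀ / V = 246 × 1400 × 10⁻³ / 145.0 = 2.375 kg/(m³·d).

L_v ≈ 2.38 kg bCOD/(m³·d)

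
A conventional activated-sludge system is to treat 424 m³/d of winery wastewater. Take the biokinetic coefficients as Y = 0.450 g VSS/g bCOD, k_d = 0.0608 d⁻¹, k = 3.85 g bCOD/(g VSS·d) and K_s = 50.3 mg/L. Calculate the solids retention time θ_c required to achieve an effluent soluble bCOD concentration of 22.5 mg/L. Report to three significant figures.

From 1/θ_c = Y·k·S/(K_s + S) − k_d: Y·k·S/(K_s+S) = 0.450 × 3.85 × 22.5 / (50.3 + 22.5) = 0.5355 d⁻¹.
1/θ_c = 0.5355 − 0.0608 = 0.4747 d⁻¹, so θ_c = 2.107 d.

θ_c ≈ 2.11 d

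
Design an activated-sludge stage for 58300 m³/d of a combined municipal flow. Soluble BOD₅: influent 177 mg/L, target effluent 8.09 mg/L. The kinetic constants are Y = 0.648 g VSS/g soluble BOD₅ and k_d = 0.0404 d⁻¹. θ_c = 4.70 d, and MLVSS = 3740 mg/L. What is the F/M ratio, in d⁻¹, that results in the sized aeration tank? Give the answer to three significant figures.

From the SRT design equation V = Y Q (S₀−S) θ_c / [X (1 + k_d θ_c)] = 0.648 × 58300 × (177 − 8.09) × 4.70 / [3740 × (1 + 0.0404 × 4.70)] = 3×10^7 / 4450 = 6739 m³.
Food-to-microorganism ratio F/M = Q S₀ / (V X) = 58300 × 177 / (6739 × 3740) = 0.4094 d⁻¹.

F/M ≈ 0.409 d⁻¹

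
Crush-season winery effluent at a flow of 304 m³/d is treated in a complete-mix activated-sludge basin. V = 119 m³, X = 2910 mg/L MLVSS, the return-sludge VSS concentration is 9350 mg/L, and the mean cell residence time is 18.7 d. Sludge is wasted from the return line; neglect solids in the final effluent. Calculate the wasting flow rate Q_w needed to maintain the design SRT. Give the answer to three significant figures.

Q_w ≈ 1.98 m³/d

Q_w = (V·X)/(θ_c X_r) = 119.0 × 2910 / (18.7 × 9350) = 1.981 m³/d.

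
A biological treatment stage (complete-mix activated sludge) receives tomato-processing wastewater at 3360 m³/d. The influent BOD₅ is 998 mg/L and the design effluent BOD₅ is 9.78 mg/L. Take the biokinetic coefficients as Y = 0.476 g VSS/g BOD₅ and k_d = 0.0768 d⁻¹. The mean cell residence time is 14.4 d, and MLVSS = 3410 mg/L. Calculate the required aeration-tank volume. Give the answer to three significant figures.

Rearranging the biomass balance for a CMAS with decay, V = Y·Q·ΔS·θ_c / [X·(1+k_d θ_c)] = 0.476 × 3360 × (998 − 9.78) × 14.4 / [3410 × (1 + 0.0768 × 14.4)] = 2.28×10^7 / 7181 = 3169 m³.

V ≈ 3170 m³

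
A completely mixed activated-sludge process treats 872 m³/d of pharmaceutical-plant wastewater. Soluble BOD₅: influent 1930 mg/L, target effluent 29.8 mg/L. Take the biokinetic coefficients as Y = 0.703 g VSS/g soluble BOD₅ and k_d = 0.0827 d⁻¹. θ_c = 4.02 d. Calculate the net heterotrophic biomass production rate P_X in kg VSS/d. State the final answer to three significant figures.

Observed yield with endogenous decay: Y_obs = Y / (1 + k_d·θ_c) = 0.703 / (1 + 0.0827 × 4.02) = 0.703 / 1.332 = 0.5276 g VSS/g soluble BOD₅.
Mass of soluble BOD₅ removed per day: Q(S₀ − S) = 872 × 1900 g/m³ = 1657 kg/d.
Net biomass production P_X = Y_obs × Q·(S₀ − S) = 0.5276 × 1657 = 874.2 kg VSS/d.

P_X ≈ 874 kg VSS/d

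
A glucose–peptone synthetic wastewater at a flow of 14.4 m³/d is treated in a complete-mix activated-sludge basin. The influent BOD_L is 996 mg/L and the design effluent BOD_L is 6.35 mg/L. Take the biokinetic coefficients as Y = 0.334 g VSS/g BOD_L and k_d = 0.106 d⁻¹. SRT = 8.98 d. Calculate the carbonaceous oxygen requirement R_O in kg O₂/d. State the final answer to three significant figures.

R_O ≈ 10.8 kg O₂/d

Observed yield with endogenous decay: Y_obs = Y / (1 + k_d·θ_c) = 0.334 / (1 + 0.106 × 8.98) = 0.334 / 1.952 = 0.1711 g VSS/g BOD_L.
Mass of BOD_L removed per day: Q(S₀ − S) = 14.4 × 989.6 g/m³ = 14.25 kg/d.
Net sludge production P_X = 0.1711 × 14.25 = 2.439 kg VSS/d.
Carbonaceous O₂ demand = substrate oxidised − cell-mass equivalent = 14.25 − 1.42 × 2.439 = 10.79 kg O₂/d.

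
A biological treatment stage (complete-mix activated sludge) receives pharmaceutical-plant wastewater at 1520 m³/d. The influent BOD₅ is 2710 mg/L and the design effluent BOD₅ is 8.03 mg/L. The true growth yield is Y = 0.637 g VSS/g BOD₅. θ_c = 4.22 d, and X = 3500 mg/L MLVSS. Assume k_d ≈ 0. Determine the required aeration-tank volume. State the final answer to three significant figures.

V ≈ 3150 m³

With k_d = 0 the design equation reduces to V = Y Q (S₀−S) θ_c / X = 0.637 × 1520 × (2710 − 8.03) × 4.22 / 3500 = 3154 m³.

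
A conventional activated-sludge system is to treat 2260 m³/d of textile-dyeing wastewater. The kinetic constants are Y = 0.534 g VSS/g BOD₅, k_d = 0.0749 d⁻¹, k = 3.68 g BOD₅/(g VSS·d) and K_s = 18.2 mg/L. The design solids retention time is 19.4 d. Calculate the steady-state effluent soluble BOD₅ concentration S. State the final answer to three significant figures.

S ≈ 1.25 mg/L

From the Monod/SRT balance for a CMAS, S = K_s·(1+k_d θ_c)/[θ_c·(Y k − k_d) − 1] = 18.2 × (1 + 0.0749 × 19.4) / [19.4 × (0.534 × 3.68 − 0.0749) − 1] = 44.65 / 35.67 = 1.252 mg/L.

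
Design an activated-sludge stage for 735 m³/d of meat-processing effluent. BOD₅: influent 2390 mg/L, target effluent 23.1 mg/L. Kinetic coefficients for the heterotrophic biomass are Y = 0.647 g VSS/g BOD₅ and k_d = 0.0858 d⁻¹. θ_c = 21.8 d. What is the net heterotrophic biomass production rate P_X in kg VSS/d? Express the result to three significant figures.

P_X ≈ 392 kg VSS/d

Observed yield with endogenous decay: Y_obs = Y / (1 + k_d·θ_c) = 0.647 / (1 + 0.0858 × 21.8) = 0.647 / 2.870 = 0.2254 g VSS/g BOD₅.
Q·(S₀ − S) = 735 × (2390 − 23.1) × 10⁻³ = 1740 kg/d removed.
Net biomass production P_X = Y_obs × Q·(S₀ − S) = 0.2254 × 1740 = 392.1 kg VSS/d.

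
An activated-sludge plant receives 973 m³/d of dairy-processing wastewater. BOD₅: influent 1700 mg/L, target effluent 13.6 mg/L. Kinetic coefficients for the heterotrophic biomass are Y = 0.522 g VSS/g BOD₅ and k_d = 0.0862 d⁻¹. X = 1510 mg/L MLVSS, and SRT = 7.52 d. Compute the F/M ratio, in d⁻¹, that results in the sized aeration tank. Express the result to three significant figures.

F/M ≈ 0.423 d⁻¹

Rearranging the biomass balance for a CMAS with decay, V = Y·Q·ΔS·θ_c / [X·(1+k_d θ_c)] = 0.522 × 973 × (1700 − 13.6) × 7.52 / [1510 × (1 + 0.0862 × 7.52)] = 6.44×10^6 / 2489 = 2588 m³.
F/M = applied load / biomass = Q·S₀/(V·X) = 973 × 1700 / (2588 × 1510) = 0.4233 d⁻¹.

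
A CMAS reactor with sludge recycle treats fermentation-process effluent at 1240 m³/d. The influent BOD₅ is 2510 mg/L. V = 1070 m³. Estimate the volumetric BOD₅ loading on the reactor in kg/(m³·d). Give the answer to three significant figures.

L_v ≈ 2.91 kg BOD₅/(m³·d)

L_v = Q S₀ / V = 1240 × 2510 × 10⁻³ / 1070 = 2.909 kg/(m³·d).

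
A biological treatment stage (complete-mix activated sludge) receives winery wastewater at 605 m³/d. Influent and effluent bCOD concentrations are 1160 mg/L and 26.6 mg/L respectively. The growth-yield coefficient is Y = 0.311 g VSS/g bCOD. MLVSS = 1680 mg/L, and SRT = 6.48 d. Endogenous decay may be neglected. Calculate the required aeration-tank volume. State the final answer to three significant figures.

V ≈ 823 m³

Biomass mass balance (decay neglected): V·X = Y·Q·(S₀ − S)·θ_c, so V = 0.311 × 605 × (1160 − 26.6) × 6.48 / 1680 = 822.6 m³.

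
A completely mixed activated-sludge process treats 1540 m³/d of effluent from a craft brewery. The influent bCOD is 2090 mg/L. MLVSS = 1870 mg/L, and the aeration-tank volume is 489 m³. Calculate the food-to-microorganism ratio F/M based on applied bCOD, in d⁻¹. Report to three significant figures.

F/M = Q·S₀ / (V·X) = 1540 × 2090 / (489.0 × 1870) = 3.520 g bCOD·(g VSS·d)⁻¹.

F/M ≈ 3.52 d⁻¹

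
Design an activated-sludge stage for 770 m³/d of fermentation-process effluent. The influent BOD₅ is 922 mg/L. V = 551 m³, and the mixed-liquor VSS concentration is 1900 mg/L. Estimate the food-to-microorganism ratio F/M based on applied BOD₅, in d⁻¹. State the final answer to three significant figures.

F/M ≈ 0.678 d⁻¹

F/M = Q·S₀ / (V·X) = 770 × 922 / (551.0 × 1900) = 0.6781 g BOD₅·(g VSS·d)⁻¹.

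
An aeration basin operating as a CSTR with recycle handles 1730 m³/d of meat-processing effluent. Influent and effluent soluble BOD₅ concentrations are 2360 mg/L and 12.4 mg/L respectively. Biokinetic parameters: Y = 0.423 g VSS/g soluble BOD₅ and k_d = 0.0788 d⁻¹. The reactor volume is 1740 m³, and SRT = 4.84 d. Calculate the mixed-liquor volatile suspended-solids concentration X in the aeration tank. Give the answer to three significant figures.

X ≈ 3460 mg/L

Solving the biomass balance for X: X = Y Q (S₀−S) θ_c / [V (1+k_d θ_c)] = 0.423 × 1730 × (2360 − 12.4) × 4.84 / [1740 × (1 + 0.0788 × 4.84)] = 3459 mg/L.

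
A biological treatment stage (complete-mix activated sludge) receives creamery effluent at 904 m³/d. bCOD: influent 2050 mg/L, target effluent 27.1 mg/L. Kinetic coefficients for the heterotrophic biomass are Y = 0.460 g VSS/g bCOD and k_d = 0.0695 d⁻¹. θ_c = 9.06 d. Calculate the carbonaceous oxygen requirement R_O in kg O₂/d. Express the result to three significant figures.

R_O ≈ 1100 kg O₂/d

Observed yield with endogenous decay: Y_obs = Y / (1 + k_d·θ_c) = 0.460 / (1 + 0.0695 × 9.06) = 0.460 / 1.630 = 0.2823 g VSS/g bCOD.
Q·(S₀ − S) = 904 × (2050 − 27.1) × 10⁻³ = 1829 kg/d removed.
Net sludge production P_X = 0.2823 × 1829 = 516.2 kg VSS/d.
R_O = Q·ΔS − 1.42 P_X = 1829 − 733.0 = 1096 kg O₂/d.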